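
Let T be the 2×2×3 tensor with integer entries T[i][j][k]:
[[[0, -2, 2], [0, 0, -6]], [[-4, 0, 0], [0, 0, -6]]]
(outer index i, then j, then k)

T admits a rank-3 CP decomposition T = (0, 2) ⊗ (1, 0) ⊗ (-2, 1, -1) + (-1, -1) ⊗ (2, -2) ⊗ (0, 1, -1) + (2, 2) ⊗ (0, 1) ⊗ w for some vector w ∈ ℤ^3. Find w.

w = (0, -1, -2)

Subtract the known terms from T to get the rank-1 residual R = (2, 2) ⊗ (0, 1) ⊗ w, so R[i,j,k] = a[i]·b[j]·w[k]. Pick indices with nonzero a[0]·b[1] = (2)·(1) = 2. Only the fibre through (0,1,·) is needed: R[0,1,:] = T[0,1,:] − Σₗ aₗ[0]bₗ[1]cₗ = [0, 0, -6] − (0)·(0)·(-2, 1, -1) − (-1)·(-2)·(0, 1, -1) = [0, -2, -4]. Then w[k] = R[0,1,k] / 2 for each k, giving w = [0, -2, -4] / 2 = (0, -1, -2).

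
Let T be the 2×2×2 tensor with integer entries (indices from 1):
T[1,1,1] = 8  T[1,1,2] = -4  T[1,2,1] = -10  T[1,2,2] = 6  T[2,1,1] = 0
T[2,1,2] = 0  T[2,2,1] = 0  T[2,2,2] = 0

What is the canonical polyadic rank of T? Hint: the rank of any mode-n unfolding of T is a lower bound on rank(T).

2

Lower bound: the mode-3 unfolding of T (rows indexed by k, columns by (i,j) = (1,1), (1,2), (2,1), (2,2)) is [[8, -10, 0, 0], [-4, 6, 0, 0]].
There the 2×2 minor on rows k ∈ {1, 2}, columns (i,j) ∈ {(1,1), (1,2)} is det [[8, -10], [-4, 6]] = 8 ≠ 0, so this unfolding has rank ≥ 2; CP rank is at least every unfolding rank, so rank(T) ≥ 2. (Unfolding ranks only ever bound the CP rank from below — rank(T) can be strictly larger than all of them — so the matching upper bound has to come from an explicit 2-term decomposition.)
Upper bound — finding two terms. Every mode-1 slice of T is a multiple of one matrix: T[i,:,:] = a[i]·M with a = [1, 0] and M = [[8, -4], [-10, 6]] (rows indexed by j, columns by k). So it suffices to write M as a sum of two rank-1 matrices.
Splitting M by its rows (j = 1, 2), M = [1, 0][8, -4]ᵀ + [0, 1][-10, 6]ᵀ.
Hence T = [1, 0] (x) [1, 0] (x) [8, -4] + [1, 0] (x) [0, 1] (x) [-10, 6], so rank(T) ≤ 2.
These bounds meet, so rank(T) = 2.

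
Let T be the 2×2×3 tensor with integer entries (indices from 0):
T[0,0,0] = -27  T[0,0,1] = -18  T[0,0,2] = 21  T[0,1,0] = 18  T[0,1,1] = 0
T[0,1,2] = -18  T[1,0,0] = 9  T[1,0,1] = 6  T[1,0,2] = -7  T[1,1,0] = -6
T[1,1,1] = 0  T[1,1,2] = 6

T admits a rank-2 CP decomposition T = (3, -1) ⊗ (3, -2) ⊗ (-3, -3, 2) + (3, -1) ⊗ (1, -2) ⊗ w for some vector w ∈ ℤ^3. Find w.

w = (0, 3, 1)

Subtract the known terms from T to get the rank-1 residual R = (3, -1) ⊗ (1, -2) ⊗ w, so R[i,j,k] = a[i]·b[j]·w[k]. Pick indices with nonzero a[0]·b[0] = (3)·(1) = 3. Only the fibre through (0,0,·) is needed: R[0,0,:] = T[0,0,:] − Σₗ aₗ[0]bₗ[0]cₗ = [-27, -18, 21] − (3)·(3)·(-3, -3, 2) = [0, 9, 3]. Then w[k] = R[0,0,k] / 3 for each k, giving w = [0, 9, 3] / 3 = (0, 3, 1).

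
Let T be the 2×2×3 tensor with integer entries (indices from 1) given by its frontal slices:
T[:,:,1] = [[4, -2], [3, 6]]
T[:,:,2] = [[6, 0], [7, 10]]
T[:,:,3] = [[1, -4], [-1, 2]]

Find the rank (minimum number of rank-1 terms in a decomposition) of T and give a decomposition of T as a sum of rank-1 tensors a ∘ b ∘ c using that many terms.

rank(T) = 3

Lower bound: the mode-3 unfolding of T (rows indexed by k, columns by (i,j) = (1,1), (1,2), (2,1), (2,2)) is [[4, -2, 3, 6], [6, 0, 7, 10], [1, -4, -1, 2]].
There the 3×3 minor on rows k ∈ {1, 2, 3}, columns (i,j) ∈ {(1,1), (1,2), (2,1)} is det [[4, -2, 3], [6, 0, 7], [1, -4, -1]] = 14 ≠ 0, so this unfolding has rank ≥ 3; CP rank is at least every unfolding rank, so rank(T) ≥ 3. (This is only a lower bound: in general the CP rank may exceed every unfolding rank, so we still need to exhibit 3 rank-1 terms summing to T.)
Upper bound: T is a sum of 3 rank-1 terms, T = [1, 0] ∘ [1, 0] ∘ [0, 0, -1] + [1, 2] ∘ [1, 1] ∘ [2, 4, 0] + [2, -1] ∘ [1, -2] ∘ [1, 1, 1] (one valid choice — decompositions are not unique — normalised so each a, b is primitive with positive first nonzero entry; check it by expanding all entries), so rank(T) ≤ 3.
These bounds meet, so rank(T) = 3.
Check entry T[1,2,3] = -4: (1)·(0)·(-1) + (1)·(1)·(0) + (2)·(-2)·(1) = -4.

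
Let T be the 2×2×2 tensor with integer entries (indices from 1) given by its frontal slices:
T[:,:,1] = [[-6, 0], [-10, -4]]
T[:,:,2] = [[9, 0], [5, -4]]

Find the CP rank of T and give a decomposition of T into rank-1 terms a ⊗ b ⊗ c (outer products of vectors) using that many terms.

rank(T) = 2

Lower bound: the mode-1 unfolding of T (rows indexed by i, columns by (j,k) = (1,1), (1,2), (2,1), (2,2)) is [[-6, 9, 0, 0], [-10, 5, -4, -4]].
There the 2×2 minor on rows i ∈ {1, 2}, columns (j,k) ∈ {(1,1), (1,2)} is det [[-6, 9], [-10, 5]] = 60 ≠ 0, so this unfolding has rank ≥ 2; CP rank is at least every unfolding rank, so rank(T) ≥ 2. (Unfolding ranks only ever bound the CP rank from below — rank(T) can be strictly larger than all of them — so the matching upper bound has to come from an explicit 2-term decomposition.)
Upper bound — finding two terms. Write S_k = T[:,:,k] for the frontal slices: S₁ = [[-6, 0], [-10, -4]], S₂ = [[9, 0], [5, -4]].
If T = a₁ ⊗ b₁ ⊗ c₁ + a₂ ⊗ b₂ ⊗ c₂ then each S_k = c₁[k]·a₁b₁ᵀ + c₂[k]·a₂b₂ᵀ. S₁ and S₂ are linearly independent, so a₁b₁ᵀ and a₂b₂ᵀ must span the same plane of matrices: they are the rank-1 matrices of the form x·S₁ + y·S₂.
det(x·S₁ + y·S₂) is 24·x² − 12·xy − 36·y² = 12·(2·x − 3·y)(x + y), vanishing at (x:y) = (3:2) and (1:-1).
M₁ = 3·S₁ + 2·S₂ = [[0, 0], [-20, -20]] = (-20)·[0, 1][1, 1]ᵀ and M₂ = S₁ − S₂ = [[-15, 0], [-15, 0]] = (-15)·[1, 1][1, 0]ᵀ, so take a₁ = [0, 1], b₁ = [1, 1], a₂ = [1, 1], b₂ = [1, 0].
Each slice is an integer combination of E₁ = a₁b₁ᵀ and E₂ = a₂b₂ᵀ: S₁ = −4·E₁ − 6·E₂, S₂ = −4·E₁ + 9·E₂; reading off coefficients, c₁ = [-4, -4] and c₂ = [-6, 9].
Hence T = [0, 1] ⊗ [1, 1] ⊗ [-4, -4] + [1, 1] ⊗ [1, 0] ⊗ [-6, 9], so rank(T) ≤ 2.
These bounds meet, so rank(T) = 2.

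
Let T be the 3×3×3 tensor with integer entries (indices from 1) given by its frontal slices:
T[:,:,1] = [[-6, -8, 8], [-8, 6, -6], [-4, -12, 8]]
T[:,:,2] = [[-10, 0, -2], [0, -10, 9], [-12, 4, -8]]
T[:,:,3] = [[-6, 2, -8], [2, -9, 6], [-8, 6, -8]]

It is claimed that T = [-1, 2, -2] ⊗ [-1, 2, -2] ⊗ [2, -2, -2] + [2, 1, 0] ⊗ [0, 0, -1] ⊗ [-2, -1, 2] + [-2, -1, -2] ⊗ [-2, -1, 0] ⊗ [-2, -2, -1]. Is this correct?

Reconstruct entrywise from the claimed factors. For example, T[2,2,2] = -10 and Σₗ aₗ[2]bₗ[2]cₗ[2] = (2)·(2)·(-2) + (1)·(0)·(-1) + (-1)·(-1)·(-2) = -10; checking all 27 entries, every one matches. The claim holds.

Yes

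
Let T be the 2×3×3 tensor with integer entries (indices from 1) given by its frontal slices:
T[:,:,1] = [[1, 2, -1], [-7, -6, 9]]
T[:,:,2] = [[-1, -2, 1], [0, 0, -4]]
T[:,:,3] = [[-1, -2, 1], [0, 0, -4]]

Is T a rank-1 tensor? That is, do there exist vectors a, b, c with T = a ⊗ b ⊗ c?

No

The mode-2 unfolding of T (rows indexed by j, columns by (i,k) = (1,1), (1,2), (1,3), (2,1), (2,2), (2,3)) is [[1, -1, -1, -7, 0, 0], [2, -2, -2, -6, 0, 0], [-1, 1, 1, 9, -4, -4]].
There the 3×3 minor on rows j ∈ {1, 2, 3}, columns (i,k) ∈ {(1,1), (2,1), (2,2)} is det [[1, -7, 0], [2, -6, 0], [-1, 9, -4]] = -32 ≠ 0, so this unfolding has rank ≥ 3; CP rank is at least every unfolding rank, so rank(T) ≥ 3.
In particular rank(T) ≥ 3 > 1, so T is not rank-1.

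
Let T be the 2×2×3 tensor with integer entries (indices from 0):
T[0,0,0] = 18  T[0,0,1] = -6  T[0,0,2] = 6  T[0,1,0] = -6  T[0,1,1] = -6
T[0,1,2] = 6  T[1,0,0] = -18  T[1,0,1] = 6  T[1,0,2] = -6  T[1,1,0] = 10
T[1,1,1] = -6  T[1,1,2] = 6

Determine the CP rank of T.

Lower bound: the mode-2 unfolding of T (rows indexed by j, columns by (i,k) = (0,0), (0,1), (0,2), (1,0), (1,1), (1,2)) is [[18, -6, 6, -18, 6, -6], [-6, -6, 6, 10, -6, 6]].
There the 2×2 minor on rows j ∈ {0, 1}, columns (i,k) ∈ {(0,0), (0,1)} is det [[18, -6], [-6, -6]] = -144 ≠ 0, so this unfolding has rank ≥ 2; CP rank is at least every unfolding rank, so rank(T) ≥ 2. (Unfolding ranks only ever bound the CP rank from below — rank(T) can be strictly larger than all of them — so the matching upper bound has to come from an explicit 2-term decomposition.)
Upper bound — finding two terms. Write S_k = T[:,:,k] for the frontal slices: S₀ = [[18, -6], [-18, 10]], S₁ = [[-6, -6], [6, -6]], S₂ = [[6, 6], [-6, 6]].
If T = a₁ ⊗ b₁ ⊗ c₁ + a₂ ⊗ b₂ ⊗ c₂ then each S_k = c₁[k]·a₁b₁ᵀ + c₂[k]·a₂b₂ᵀ. S₀ and S₁ are linearly independent, so a₁b₁ᵀ and a₂b₂ᵀ must span the same plane of matrices: they are the rank-1 matrices of the form x·S₀ + y·S₁.
det(x·S₀ + y·S₁) is 72·x² − 240·xy + 72·y² = 24·(x − 3·y)(3·x − y), vanishing at (x:y) = (3:1) and (1:3).
M₁ = 3·S₀ + S₁ = [[48, -24], [-48, 24]] = 24·(1, -1)(2, -1)ᵀ and M₂ = S₀ + 3·S₁ = [[0, -24], [0, -8]] = (-8)·(3, 1)(0, 1)ᵀ, so take a₁ = (1, -1), b₁ = (2, -1), a₂ = (3, 1), b₂ = (0, 1).
Each slice is an integer combination of E₁ = a₁b₁ᵀ and E₂ = a₂b₂ᵀ: S₀ = 9·E₁ + E₂, S₁ = −3·E₁ − 3·E₂, S₂ = 3·E₁ + 3·E₂; reading off coefficients, c₁ = (9, -3, 3) and c₂ = (1, -3, 3).
Hence T = (1, -1) ⊗ (2, -1) ⊗ (9, -3, 3) + (3, 1) ⊗ (0, 1) ⊗ (1, -3, 3), so rank(T) ≤ 2.
These bounds meet, so rank(T) = 2.

2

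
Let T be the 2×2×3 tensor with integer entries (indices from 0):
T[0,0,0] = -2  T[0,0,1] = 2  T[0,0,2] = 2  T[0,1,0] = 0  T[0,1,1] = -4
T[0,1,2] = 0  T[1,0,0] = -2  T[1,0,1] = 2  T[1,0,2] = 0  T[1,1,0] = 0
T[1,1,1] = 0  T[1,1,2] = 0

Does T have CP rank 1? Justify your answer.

No

The mode-3 unfolding of T (rows indexed by k, columns by (i,j) = (0,0), (0,1), (1,0), (1,1)) is [[-2, 0, -2, 0], [2, -4, 2, 0], [2, 0, 0, 0]].
There the 3×3 minor on rows k ∈ {0, 1, 2}, columns (i,j) ∈ {(0,0), (0,1), (1,0)} is det [[-2, 0, -2], [2, -4, 2], [2, 0, 0]] = -16 ≠ 0, so this unfolding has rank ≥ 3; CP rank is at least every unfolding rank, so rank(T) ≥ 3.
In particular rank(T) ≥ 3 > 1, so T is not rank-1.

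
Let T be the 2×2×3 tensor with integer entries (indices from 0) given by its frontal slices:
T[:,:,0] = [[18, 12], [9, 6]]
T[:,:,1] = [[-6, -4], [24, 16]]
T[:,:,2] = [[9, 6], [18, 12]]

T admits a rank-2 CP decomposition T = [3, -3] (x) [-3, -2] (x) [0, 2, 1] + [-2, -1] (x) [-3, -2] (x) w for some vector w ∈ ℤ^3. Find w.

w = [3, 2, 3]

Subtract the known terms from T to get the rank-1 residual R = [-2, -1] (x) [-3, -2] (x) w, so R[i,j,k] = a[i]·b[j]·w[k]. Pick indices with nonzero a[0]·b[0] = (-2)·(-3) = 6. Only the fibre through (0,0,·) is needed: R[0,0,:] = T[0,0,:] − Σₗ aₗ[0]bₗ[0]cₗ = [18, -6, 9] − (3)·(-3)·[0, 2, 1] = [18, 12, 18]. Then w[k] = R[0,0,k] / 6 for each k, giving w = [18, 12, 18] / 6 = [3, 2, 3].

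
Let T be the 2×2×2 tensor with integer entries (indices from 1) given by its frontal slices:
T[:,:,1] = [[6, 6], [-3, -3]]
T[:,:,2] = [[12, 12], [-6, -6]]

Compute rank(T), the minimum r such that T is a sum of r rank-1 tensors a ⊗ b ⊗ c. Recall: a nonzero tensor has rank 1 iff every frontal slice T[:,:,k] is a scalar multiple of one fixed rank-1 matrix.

1

Lower bound: T ≠ 0 (e.g. T[1,1,1] = 6), so rank(T) ≥ 1.
Upper bound: the mode-1 fibre T[:,1,1] = [6, -3] gives a = [2, -1] (primitive direction); the mode-2 fibre T[1,:,1] = [6, 6] gives b = [1, 1]; then c[k] = T[1,1,k] / (a[1]·b[1]) = [6, 12] / 2 = [3, 6].
Expanding [2, -1] ⊗ [1, 1] ⊗ [3, 6] reproduces all 8 entries of T, so T = [2, -1] ⊗ [1, 1] ⊗ [3, 6] and rank(T) ≤ 1.
These bounds meet, so rank(T) = 1.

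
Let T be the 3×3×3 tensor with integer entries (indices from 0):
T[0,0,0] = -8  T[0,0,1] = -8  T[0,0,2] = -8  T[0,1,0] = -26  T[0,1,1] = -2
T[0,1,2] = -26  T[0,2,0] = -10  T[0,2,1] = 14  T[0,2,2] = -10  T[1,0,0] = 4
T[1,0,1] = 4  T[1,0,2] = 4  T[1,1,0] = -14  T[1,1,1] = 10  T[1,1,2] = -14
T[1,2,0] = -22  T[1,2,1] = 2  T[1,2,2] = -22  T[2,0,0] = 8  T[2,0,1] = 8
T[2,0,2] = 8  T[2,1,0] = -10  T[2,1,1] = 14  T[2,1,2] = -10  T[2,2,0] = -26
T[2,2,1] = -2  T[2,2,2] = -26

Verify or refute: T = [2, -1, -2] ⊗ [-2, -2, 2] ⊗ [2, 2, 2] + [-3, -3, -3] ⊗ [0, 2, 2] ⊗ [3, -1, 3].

Yes

Reconstruct entrywise from the claimed factors. For example, T[2,1,0] = -10 and Σₗ aₗ[2]bₗ[1]cₗ[0] = (-2)·(-2)·(2) + (-3)·(2)·(3) = -10; checking all 27 entries, every one matches. The claim holds.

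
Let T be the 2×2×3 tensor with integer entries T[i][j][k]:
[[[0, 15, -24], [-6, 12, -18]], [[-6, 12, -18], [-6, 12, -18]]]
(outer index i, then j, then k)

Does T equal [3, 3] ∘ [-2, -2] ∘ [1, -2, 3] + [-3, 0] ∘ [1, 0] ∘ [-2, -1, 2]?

Reconstruct entrywise from the claimed factors. For example, T[1,0,2] = -18 and Σₗ aₗ[1]bₗ[0]cₗ[2] = (3)·(-2)·(3) + (0)·(1)·(2) = -18; checking all 12 entries, every one matches. The claim holds.

Yes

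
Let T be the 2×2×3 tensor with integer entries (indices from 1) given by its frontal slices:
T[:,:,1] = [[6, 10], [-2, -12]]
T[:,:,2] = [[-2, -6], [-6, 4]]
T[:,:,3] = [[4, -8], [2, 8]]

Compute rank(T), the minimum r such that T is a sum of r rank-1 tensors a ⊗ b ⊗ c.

Lower bound: the mode-3 unfolding of T (rows indexed by k, columns by (i,j) = (1,1), (1,2), (2,1), (2,2)) is [[6, 10, -2, -12], [-2, -6, -6, 4], [4, -8, 2, 8]].
There the 3×3 minor on rows k ∈ {1, 2, 3}, columns (i,j) ∈ {(1,1), (1,2), (2,1)} is det [[6, 10, -2], [-2, -6, -6], [4, -8, 2]] = -640 ≠ 0, so this unfolding has rank ≥ 3; CP rank is at least every unfolding rank, so rank(T) ≥ 3. (Flattening ranks never certify an upper bound on CP rank; for that we must actually write T with 3 rank-1 terms.)
Upper bound: T is a sum of 3 rank-1 terms, T = (1, -2) ⊗ (1, 1) ⊗ (2, 2, 0) + (1, -1) ⊗ (0, 1) ⊗ (8, -8, -8) + (2, 1) ⊗ (1, 0) ⊗ (2, -2, 2) (written with every a and b primitive with positive leading entry and the scale carried by c; CP decompositions are not unique, and this one is verified by expanding entrywise), so rank(T) ≤ 3.
These bounds meet, so rank(T) = 3.

3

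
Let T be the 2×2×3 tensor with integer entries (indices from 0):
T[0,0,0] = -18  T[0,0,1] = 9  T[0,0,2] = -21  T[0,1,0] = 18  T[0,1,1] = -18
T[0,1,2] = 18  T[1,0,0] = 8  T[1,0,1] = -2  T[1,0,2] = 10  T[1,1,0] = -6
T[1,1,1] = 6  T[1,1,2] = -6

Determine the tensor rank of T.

Lower bound: the mode-2 unfolding of T (rows indexed by j, columns by (i,k) = (0,0), (0,1), (0,2), (1,0), (1,1), (1,2)) is [[-18, 9, -21, 8, -2, 10], [18, -18, 18, -6, 6, -6]].
There the 2×2 minor on rows j ∈ {0, 1}, columns (i,k) ∈ {(0,0), (0,1)} is det [[-18, 9], [18, -18]] = 162 ≠ 0, so this unfolding has rank ≥ 2; CP rank is at least every unfolding rank, so rank(T) ≥ 2. (This is only a lower bound: in general the CP rank may exceed every unfolding rank, so we still need to exhibit 2 rank-1 terms summing to T.)
Upper bound — finding two terms. Write S_k = T[:,:,k] for the frontal slices: S₀ = [[-18, 18], [8, -6]], S₁ = [[9, -18], [-2, 6]], S₂ = [[-21, 18], [10, -6]].
If T = a₁ ⊗ b₁ ⊗ c₁ + a₂ ⊗ b₂ ⊗ c₂ then each S_k = c₁[k]·a₁b₁ᵀ + c₂[k]·a₂b₂ᵀ. S₀ and S₁ are linearly independent, so a₁b₁ᵀ and a₂b₂ᵀ must span the same plane of matrices: they are the rank-1 matrices of the form x·S₀ + y·S₁.
det(x·S₀ + y·S₁) is −36·x² + 18·xy + 18·y² = (-18)·(x − y)(2·x + y), vanishing at (x:y) = (1:1) and (1:-2).
M₁ = S₀ + S₁ = [[-9, 0], [6, 0]] = (-3)·[3, -2][1, 0]ᵀ and M₂ = S₀ − 2·S₁ = [[-36, 54], [12, -18]] = (-6)·[3, -1][2, -3]ᵀ, so take a₁ = [3, -2], b₁ = [1, 0], a₂ = [3, -1], b₂ = [2, -3].
Each slice is an integer combination of E₁ = a₁b₁ᵀ and E₂ = a₂b₂ᵀ: S₀ = −2·E₁ − 2·E₂, S₁ = −E₁ + 2·E₂, S₂ = −3·E₁ − 2·E₂; reading off coefficients, c₁ = [-2, -1, -3] and c₂ = [-2, 2, -2].
Hence T = [3, -2] ⊗ [1, 0] ⊗ [-2, -1, -3] + [3, -1] ⊗ [2, -3] ⊗ [-2, 2, -2], so rank(T) ≤ 2.
These bounds meet, so rank(T) = 2.

2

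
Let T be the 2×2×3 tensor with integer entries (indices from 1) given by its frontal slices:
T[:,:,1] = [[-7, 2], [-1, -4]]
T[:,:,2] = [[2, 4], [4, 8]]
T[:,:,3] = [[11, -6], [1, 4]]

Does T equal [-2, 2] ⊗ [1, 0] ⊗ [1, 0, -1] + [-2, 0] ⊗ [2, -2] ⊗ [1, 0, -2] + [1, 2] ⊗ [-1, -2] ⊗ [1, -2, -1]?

No

Reconstruct entry (2,1,1) from the claimed factors: Σₗ aₗ[2]bₗ[1]cₗ[1] = (2)·(1)·(1) + (0)·(2)·(1) + (2)·(-1)·(1) = 0, but T[2,1,1] = -1. The claim is false.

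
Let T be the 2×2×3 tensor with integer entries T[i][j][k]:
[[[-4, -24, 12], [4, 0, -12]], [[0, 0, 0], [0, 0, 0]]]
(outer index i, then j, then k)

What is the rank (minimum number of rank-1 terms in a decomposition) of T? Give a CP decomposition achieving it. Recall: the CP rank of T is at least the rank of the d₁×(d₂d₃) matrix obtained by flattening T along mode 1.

Lower bound: the mode-3 unfolding of T (rows indexed by k, columns by (i,j) = (0,0), (0,1), (1,0), (1,1)) is [[-4, 4, 0, 0], [-24, 0, 0, 0], [12, -12, 0, 0]].
There the 2×2 minor on rows k ∈ {0, 1}, columns (i,j) ∈ {(0,0), (0,1)} is det [[-4, 4], [-24, 0]] = 96 ≠ 0, so this unfolding has rank ≥ 2; CP rank is at least every unfolding rank, so rank(T) ≥ 2. (This is only a lower bound: in general the CP rank may exceed every unfolding rank, so we still need to exhibit 2 rank-1 terms summing to T.)
Upper bound — finding two terms. Every mode-1 slice of T is a multiple of one matrix: T[i,:,:] = a[i]·M with a = [1, 0] and M = [[-4, -24, 12], [4, 0, -12]] (rows indexed by j, columns by k). So it suffices to write M as a sum of two rank-1 matrices.
Splitting M by its rows (j = 0, 1), M = [1, 0][-4, -24, 12]ᵀ + [0, 1][4, 0, -12]ᵀ.
Hence T = [1, 0] ⊗ [1, 0] ⊗ [-4, -24, 12] + [1, 0] ⊗ [0, 1] ⊗ [4, 0, -12], so rank(T) ≤ 2.
These bounds meet, so rank(T) = 2.
Check entry T[1,0,2] = 0: (0)·(1)·(12) + (0)·(0)·(-12) = 0.

rank(T) = 2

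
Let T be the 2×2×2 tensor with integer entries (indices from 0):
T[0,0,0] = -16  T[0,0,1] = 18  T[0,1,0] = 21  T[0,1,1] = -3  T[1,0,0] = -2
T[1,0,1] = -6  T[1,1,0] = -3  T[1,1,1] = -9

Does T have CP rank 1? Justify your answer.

The mode-1 unfolding of T (rows indexed by i, columns by (j,k) = (0,0), (0,1), (1,0), (1,1)) is [[-16, 18, 21, -3], [-2, -6, -3, -9]].
There the 2×2 minor on rows i ∈ {0, 1}, columns (j,k) ∈ {(0,0), (0,1)} is det [[-16, 18], [-2, -6]] = 132 ≠ 0, so this unfolding has rank ≥ 2; CP rank is at least every unfolding rank, so rank(T) ≥ 2.
In particular rank(T) ≥ 2 > 1, so T is not rank-1.

No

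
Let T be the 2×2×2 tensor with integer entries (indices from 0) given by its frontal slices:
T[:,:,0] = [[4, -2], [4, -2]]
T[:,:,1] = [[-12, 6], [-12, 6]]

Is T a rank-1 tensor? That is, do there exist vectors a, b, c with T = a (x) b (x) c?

If T = a (x) b (x) c then every fibre of T is a multiple of the corresponding factor, so read the factors off the fibres through the nonzero entry T[0,0,0] = 4.
The mode-1 fibre T[:,0,0] = [4, 4] gives a = (1, 1) (primitive direction); the mode-2 fibre T[0,:,0] = [4, -2] gives b = (2, -1); then c[k] = T[0,0,k] / (a[0]·b[0]) = [4, -12] / 2 = (2, -6).
Expanding (1, 1) (x) (2, -1) (x) (2, -6) reproduces all 8 entries of T, so T = (1, 1) (x) (2, -1) (x) (2, -6) and rank(T) ≤ 1.
Equivalently every frontal slice T[:,:,k] is c[k] times the rank-1 matrix (1, 1) (x) (2, -1). So T has rank 1 (it is nonzero).

Yes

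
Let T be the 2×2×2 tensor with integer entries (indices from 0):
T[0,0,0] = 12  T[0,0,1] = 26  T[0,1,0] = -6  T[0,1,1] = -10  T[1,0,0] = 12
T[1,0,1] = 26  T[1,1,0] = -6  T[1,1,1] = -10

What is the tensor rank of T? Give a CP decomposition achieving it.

Lower bound: the mode-2 unfolding of T (rows indexed by j, columns by (i,k) = (0,0), (0,1), (1,0), (1,1)) is [[12, 26, 12, 26], [-6, -10, -6, -10]].
There the 2×2 minor on rows j ∈ {0, 1}, columns (i,k) ∈ {(0,0), (0,1)} is det [[12, 26], [-6, -10]] = 36 ≠ 0, so this unfolding has rank ≥ 2; CP rank is at least every unfolding rank, so rank(T) ≥ 2. (Unfolding ranks only ever bound the CP rank from below — rank(T) can be strictly larger than all of them — so the matching upper bound has to come from an explicit 2-term decomposition.)
Upper bound — finding two terms. Every mode-1 slice of T is a multiple of one matrix: T[i,:,:] = a[i]·M with a = [1, 1] and M = [[12, 26], [-6, -10]] (rows indexed by j, columns by k). So it suffices to write M as a sum of two rank-1 matrices.
Splitting M by its rows (j = 0, 1), M = [1, 0][12, 26]ᵀ + [0, 1][-6, -10]ᵀ.
Hence T = [1, 1] ⊗ [1, 0] ⊗ [12, 26] + [1, 1] ⊗ [0, 1] ⊗ [-6, -10], so rank(T) ≤ 2.
These bounds meet, so rank(T) = 2.

rank(T) = 2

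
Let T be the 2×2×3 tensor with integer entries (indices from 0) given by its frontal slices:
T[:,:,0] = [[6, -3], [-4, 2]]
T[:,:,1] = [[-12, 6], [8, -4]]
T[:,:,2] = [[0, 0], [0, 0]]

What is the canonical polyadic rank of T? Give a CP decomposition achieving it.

rank(T) = 1

Lower bound: T ≠ 0 (e.g. T[0,0,0] = 6), so rank(T) ≥ 1.
Upper bound: if T = a ⊗ b ⊗ c then every fibre of T is a multiple of the corresponding factor, so read the factors off the fibres through the nonzero entry T[0,0,0] = 6.
The mode-1 fibre T[:,0,0] = [6, -4] gives a = [3, -2] (primitive direction); the mode-2 fibre T[0,:,0] = [6, -3] gives b = [2, -1]; then c[k] = T[0,0,k] / (a[0]·b[0]) = [6, -12, 0] / 6 = [1, -2, 0].
Expanding [3, -2] ⊗ [2, -1] ⊗ [1, -2, 0] reproduces all 12 entries of T, so T = [3, -2] ⊗ [2, -1] ⊗ [1, -2, 0] and rank(T) ≤ 1.
These bounds meet, so rank(T) = 1.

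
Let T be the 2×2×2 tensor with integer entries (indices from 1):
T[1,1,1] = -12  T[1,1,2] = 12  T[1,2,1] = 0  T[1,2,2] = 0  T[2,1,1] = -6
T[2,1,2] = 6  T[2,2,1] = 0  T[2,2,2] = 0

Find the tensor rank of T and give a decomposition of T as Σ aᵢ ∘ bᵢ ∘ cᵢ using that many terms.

Lower bound: T ≠ 0 (e.g. T[1,1,1] = -12), so rank(T) ≥ 1.
Upper bound: the mode-1 fibre T[:,1,1] = [-12, -6] gives a = [2, 1] (primitive direction); the mode-2 fibre T[1,:,1] = [-12, 0] gives b = [1, 0]; then c[k] = T[1,1,k] / (a[1]·b[1]) = [-12, 12] / 2 = [-6, 6].
Expanding [2, 1] ∘ [1, 0] ∘ [-6, 6] reproduces all 8 entries of T, so T = [2, 1] ∘ [1, 0] ∘ [-6, 6] and rank(T) ≤ 1.
These bounds meet, so rank(T) = 1.

rank(T) = 1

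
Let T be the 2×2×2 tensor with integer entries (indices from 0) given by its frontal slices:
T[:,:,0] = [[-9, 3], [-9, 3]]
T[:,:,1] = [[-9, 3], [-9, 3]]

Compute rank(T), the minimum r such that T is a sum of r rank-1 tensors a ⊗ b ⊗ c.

1

Lower bound: T ≠ 0 (e.g. T[0,0,0] = -9), so rank(T) ≥ 1.
Upper bound: the mode-1 fibre T[:,0,0] = [-9, -9] gives a = [1, 1] (primitive direction); the mode-2 fibre T[0,:,0] = [-9, 3] gives b = [3, -1]; then c[k] = T[0,0,k] / (a[0]·b[0]) = [-9, -9] / 3 = [-3, -3].
Expanding [1, 1] ⊗ [3, -1] ⊗ [-3, -3] reproduces all 8 entries of T, so T = [1, 1] ⊗ [3, -1] ⊗ [-3, -3] and rank(T) ≤ 1.
These bounds meet, so rank(T) = 1.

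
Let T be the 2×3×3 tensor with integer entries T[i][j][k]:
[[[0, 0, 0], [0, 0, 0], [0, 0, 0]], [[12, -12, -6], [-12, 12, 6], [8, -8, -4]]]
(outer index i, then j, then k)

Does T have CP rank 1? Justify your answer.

If T = a (x) b (x) c then every fibre of T is a multiple of the corresponding factor, so read the factors off the fibres through the nonzero entry T[1,0,0] = 12.
The mode-1 fibre T[:,0,0] = [0, 12] gives a = [0, 1] (primitive direction); the mode-2 fibre T[1,:,0] = [12, -12, 8] gives b = [3, -3, 2]; then c[k] = T[1,0,k] / (a[1]·b[0]) = [12, -12, -6] / 3 = [4, -4, -2].
Expanding [0, 1] (x) [3, -3, 2] (x) [4, -4, -2] reproduces all 18 entries of T, so T = [0, 1] (x) [3, -3, 2] (x) [4, -4, -2] and rank(T) ≤ 1.
Equivalently every frontal slice T[:,:,k] is c[k] times the rank-1 matrix [0, 1] (x) [3, -3, 2]. So T has rank 1 (it is nonzero).

Yes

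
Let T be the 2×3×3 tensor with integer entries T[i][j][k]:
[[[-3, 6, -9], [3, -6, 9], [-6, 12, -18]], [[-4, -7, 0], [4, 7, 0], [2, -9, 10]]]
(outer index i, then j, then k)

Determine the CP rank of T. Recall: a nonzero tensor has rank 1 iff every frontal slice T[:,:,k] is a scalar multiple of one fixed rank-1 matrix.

Lower bound: the mode-2 unfolding of T (rows indexed by j, columns by (i,k) = (0,0), (0,1), (0,2), (1,0), (1,1), (1,2)) is [[-3, 6, -9, -4, -7, 0], [3, -6, 9, 4, 7, 0], [-6, 12, -18, 2, -9, 10]].
There the 2×2 minor on rows j ∈ {0, 2}, columns (i,k) ∈ {(0,0), (1,0)} is det [[-3, -4], [-6, 2]] = -30 ≠ 0, so this unfolding has rank ≥ 2; CP rank is at least every unfolding rank, so rank(T) ≥ 2. (Flattening ranks never certify an upper bound on CP rank; for that we must actually write T with 2 rank-1 terms.)
Upper bound — finding two terms. Write S_k = T[:,:,k] for the frontal slices: S₀ = [[-3, 3, -6], [-4, 4, 2]], S₁ = [[6, -6, 12], [-7, 7, -9]], S₂ = [[-9, 9, -18], [0, 0, 10]].
If T = a₁ ⊗ b₁ ⊗ c₁ + a₂ ⊗ b₂ ⊗ c₂ then each S_k = c₁[k]·a₁b₁ᵀ + c₂[k]·a₂b₂ᵀ. S₀ and S₁ are linearly independent, so a₁b₁ᵀ and a₂b₂ᵀ must span the same plane of matrices: they are the rank-1 matrices of the form x·S₀ + y·S₁.
The 2×2 minor of x·S₀ + y·S₁ on rows {0,1}, columns {0,2} is −30·x² + 45·xy + 30·y² = (-15)·(x − 2·y)(2·x + y), vanishing at (x:y) = (2:1) and (1:-2).
M₁ = 2·S₀ + S₁ = [[0, 0, 0], [-15, 15, -5]] = (-5)·[0, 1][3, -3, 1]ᵀ and M₂ = S₀ − 2·S₁ = [[-15, 15, -30], [10, -10, 20]] = (-5)·[3, -2][1, -1, 2]ᵀ, so take a₁ = [0, 1], b₁ = [3, -3, 1], a₂ = [3, -2], b₂ = [1, -1, 2].
Each slice is an integer combination of E₁ = a₁b₁ᵀ and E₂ = a₂b₂ᵀ: S₀ = −2·E₁ − E₂, S₁ = −E₁ + 2·E₂, S₂ = −2·E₁ − 3·E₂; reading off coefficients, c₁ = [-2, -1, -2] and c₂ = [-1, 2, -3].
Hence T = [0, 1] ⊗ [3, -3, 1] ⊗ [-2, -1, -2] + [3, -2] ⊗ [1, -1, 2] ⊗ [-1, 2, -3], so rank(T) ≤ 2.
These bounds meet, so rank(T) = 2.
Check entry T[1,2,0] = 2: (1)·(1)·(-2) + (-2)·(2)·(-1) = 2.

2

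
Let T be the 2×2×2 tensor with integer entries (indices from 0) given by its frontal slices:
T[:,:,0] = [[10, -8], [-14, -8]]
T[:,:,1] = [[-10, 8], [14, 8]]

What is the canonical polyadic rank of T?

2

Lower bound: the mode-2 unfolding of T (rows indexed by j, columns by (i,k) = (0,0), (0,1), (1,0), (1,1)) is [[10, -10, -14, 14], [-8, 8, -8, 8]].
There the 2×2 minor on rows j ∈ {0, 1}, columns (i,k) ∈ {(0,0), (1,0)} is det [[10, -14], [-8, -8]] = -192 ≠ 0, so this unfolding has rank ≥ 2; CP rank is at least every unfolding rank, so rank(T) ≥ 2. (Flattening ranks never certify an upper bound on CP rank; for that we must actually write T with 2 rank-1 terms.)
Upper bound — finding two terms. Every mode-3 slice of T is a multiple of one matrix: T[:,:,k] = c[k]·M with c = [1, -1] and M = [[10, -8], [-14, -8]] (rows indexed by i, columns by j). So it suffices to write M as a sum of two rank-1 matrices.
Splitting M by its rows (i = 0, 1), M = [1, 0][10, -8]ᵀ + [0, 1][-14, -8]ᵀ.
Hence T = [1, 0] ⊗ [10, -8] ⊗ [1, -1] + [0, 1] ⊗ [-14, -8] ⊗ [1, -1], so rank(T) ≤ 2.
These bounds meet, so rank(T) = 2.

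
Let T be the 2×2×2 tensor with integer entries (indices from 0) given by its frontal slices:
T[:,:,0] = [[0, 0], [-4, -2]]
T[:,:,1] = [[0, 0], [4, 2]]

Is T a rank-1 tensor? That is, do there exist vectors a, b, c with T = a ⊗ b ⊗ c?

Yes

If T = a ⊗ b ⊗ c then every fibre of T is a multiple of the corresponding factor, so read the factors off the fibres through the nonzero entry T[1,0,0] = -4.
The mode-1 fibre T[:,0,0] = [0, -4] gives a = [0, 1] (primitive direction); the mode-2 fibre T[1,:,0] = [-4, -2] gives b = [2, 1]; then c[k] = T[1,0,k] / (a[1]·b[0]) = [-4, 4] / 2 = [-2, 2].
Expanding [0, 1] ⊗ [2, 1] ⊗ [-2, 2] reproduces all 8 entries of T, so T = [0, 1] ⊗ [2, 1] ⊗ [-2, 2] and rank(T) ≤ 1.
Equivalently every frontal slice T[:,:,k] is c[k] times the rank-1 matrix [0, 1] ⊗ [2, 1]. So T has rank 1 (it is nonzero).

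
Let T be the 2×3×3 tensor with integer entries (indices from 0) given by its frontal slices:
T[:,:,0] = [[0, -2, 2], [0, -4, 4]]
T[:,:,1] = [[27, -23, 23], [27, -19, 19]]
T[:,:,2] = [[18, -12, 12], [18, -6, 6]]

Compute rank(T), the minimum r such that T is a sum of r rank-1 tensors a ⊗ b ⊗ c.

2

Lower bound: in the mode-3 unfolding of T (rows indexed by k, columns by (i,j)) the 2×2 minor on rows k ∈ {0, 1}, columns (i,j) ∈ {(0,0), (0,1)} is det [[0, -2], [27, -23]] = 54 ≠ 0, so that unfolding has rank ≥ 2 and hence rank(T) ≥ 2 (CP rank is at least every unfolding rank, though it can be larger).
Upper bound: with S_k = T[:,:,k], the two rank-1 terms a₁b₁ᵀ, a₂b₂ᵀ are the rank-1 members of the pencil x·S₀ + y·S₁.
The 2×2 minor of x·S₀ + y·S₁ on rows {0,1}, columns {0,1} is −54·xy + 108·y² = (-54)·(x − 2·y)(y), vanishing at (x:y) = (2:1) and (1:0).
M₁ = 2·S₀ + S₁ = [[27, -27, 27], [27, -27, 27]] = 27·(1, 1)(1, -1, 1)ᵀ and M₂ = S₀ = [[0, -2, 2], [0, -4, 4]] = (-2)·(1, 2)(0, 1, -1)ᵀ, so take a₁ = (1, 1), b₁ = (1, -1, 1), a₂ = (1, 2), b₂ = (0, 1, -1).
Each slice is an integer combination of E₁ = a₁b₁ᵀ and E₂ = a₂b₂ᵀ: S₀ = −2·E₂, S₁ = 27·E₁ + 4·E₂, S₂ = 18·E₁ + 6·E₂; reading off coefficients, c₁ = (0, 27, 18) and c₂ = (-2, 4, 6).
Hence T = (1, 1) ⊗ (1, -1, 1) ⊗ (0, 27, 18) + (1, 2) ⊗ (0, 1, -1) ⊗ (-2, 4, 6), so rank(T) ≤ 2.
These bounds meet, so rank(T) = 2.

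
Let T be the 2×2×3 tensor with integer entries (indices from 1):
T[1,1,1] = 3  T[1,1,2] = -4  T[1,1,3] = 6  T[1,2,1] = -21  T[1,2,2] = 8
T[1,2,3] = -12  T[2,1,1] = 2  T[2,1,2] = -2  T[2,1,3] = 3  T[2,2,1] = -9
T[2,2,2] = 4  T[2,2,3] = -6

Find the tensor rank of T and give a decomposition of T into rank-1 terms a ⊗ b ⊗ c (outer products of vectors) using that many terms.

rank(T) = 2

Lower bound: the mode-2 unfolding of T (rows indexed by j, columns by (i,k) = (1,1), (1,2), (1,3), (2,1), (2,2), (2,3)) is [[3, -4, 6, 2, -2, 3], [-21, 8, -12, -9, 4, -6]].
There the 2×2 minor on rows j ∈ {1, 2}, columns (i,k) ∈ {(1,1), (1,2)} is det [[3, -4], [-21, 8]] = -60 ≠ 0, so this unfolding has rank ≥ 2; CP rank is at least every unfolding rank, so rank(T) ≥ 2. (This is only a lower bound: in general the CP rank may exceed every unfolding rank, so we still need to exhibit 2 rank-1 terms summing to T.)
Upper bound — finding two terms. Write S_k = T[:,:,k] for the frontal slices: S₁ = [[3, -21], [2, -9]], S₂ = [[-4, 8], [-2, 4]], S₃ = [[6, -12], [3, -6]].
If T = a₁ ⊗ b₁ ⊗ c₁ + a₂ ⊗ b₂ ⊗ c₂ then each S_k = c₁[k]·a₁b₁ᵀ + c₂[k]·a₂b₂ᵀ. S₁ and S₂ are linearly independent, so a₁b₁ᵀ and a₂b₂ᵀ must span the same plane of matrices: they are the rank-1 matrices of the form x·S₁ + y·S₂.
det(x·S₁ + y·S₂) is 15·x² − 10·xy = 5·(3·x − 2·y)(x), vanishing at (x:y) = (2:3) and (0:1).
M₁ = 2·S₁ + 3·S₂ = [[-6, -18], [-2, -6]] = (-2)·[3, 1][1, 3]ᵀ and M₂ = S₂ = [[-4, 8], [-2, 4]] = (-2)·[2, 1][1, -2]ᵀ, so take a₁ = [3, 1], b₁ = [1, 3], a₂ = [2, 1], b₂ = [1, -2].
Each slice is an integer combination of E₁ = a₁b₁ᵀ and E₂ = a₂b₂ᵀ: S₁ = −E₁ + 3·E₂, S₂ = −2·E₂, S₃ = 3·E₂; reading off coefficients, c₁ = [-1, 0, 0] and c₂ = [3, -2, 3].
Hence T = [3, 1] ⊗ [1, 3] ⊗ [-1, 0, 0] + [2, 1] ⊗ [1, -2] ⊗ [3, -2, 3], so rank(T) ≤ 2.
These bounds meet, so rank(T) = 2.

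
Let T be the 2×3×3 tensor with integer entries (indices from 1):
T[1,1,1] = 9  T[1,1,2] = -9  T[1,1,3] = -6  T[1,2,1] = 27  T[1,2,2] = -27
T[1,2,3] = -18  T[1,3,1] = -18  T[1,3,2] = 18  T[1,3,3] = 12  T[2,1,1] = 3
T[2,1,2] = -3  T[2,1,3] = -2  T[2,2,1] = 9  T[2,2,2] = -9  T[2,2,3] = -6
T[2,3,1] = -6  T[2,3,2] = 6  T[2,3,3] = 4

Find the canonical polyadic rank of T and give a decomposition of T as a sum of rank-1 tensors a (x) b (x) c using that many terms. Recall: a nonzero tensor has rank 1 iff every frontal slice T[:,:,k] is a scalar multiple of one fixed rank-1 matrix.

rank(T) = 1

Lower bound: T ≠ 0 (e.g. T[1,1,1] = 9), so rank(T) ≥ 1.
Upper bound: if T = a (x) b (x) c then every fibre of T is a multiple of the corresponding factor, so read the factors off the fibres through the nonzero entry T[1,1,1] = 9.
The mode-1 fibre T[:,1,1] = [9, 3] gives a = [3, 1] (primitive direction); the mode-2 fibre T[1,:,1] = [9, 27, -18] gives b = [1, 3, -2]; then c[k] = T[1,1,k] / (a[1]·b[1]) = [9, -9, -6] / 3 = [3, -3, -2].
Expanding [3, 1] (x) [1, 3, -2] (x) [3, -3, -2] reproduces all 18 entries of T, so T = [3, 1] (x) [1, 3, -2] (x) [3, -3, -2] and rank(T) ≤ 1.
These bounds meet, so rank(T) = 1.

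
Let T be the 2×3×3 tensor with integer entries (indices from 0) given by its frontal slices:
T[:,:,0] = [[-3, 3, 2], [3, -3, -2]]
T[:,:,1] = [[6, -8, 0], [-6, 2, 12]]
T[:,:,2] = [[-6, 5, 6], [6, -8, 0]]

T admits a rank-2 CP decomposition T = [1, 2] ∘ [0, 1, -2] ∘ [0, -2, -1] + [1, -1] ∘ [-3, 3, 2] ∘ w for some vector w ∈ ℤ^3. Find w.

Subtract the known terms from T to get the rank-1 residual R = [1, -1] ∘ [-3, 3, 2] ∘ w, so R[i,j,k] = a[i]·b[j]·w[k]. Pick indices with nonzero a[0]·b[0] = (1)·(-3) = -3. Only the fibre through (0,0,·) is needed: R[0,0,:] = T[0,0,:] − Σₗ aₗ[0]bₗ[0]cₗ = [-3, 6, -6] − (1)·(0)·[0, -2, -1] = [-3, 6, -6]. Then w[k] = R[0,0,k] / -3 for each k, giving w = [-3, 6, -6] / -3 = [1, -2, 2].

w = [1, -2, 2]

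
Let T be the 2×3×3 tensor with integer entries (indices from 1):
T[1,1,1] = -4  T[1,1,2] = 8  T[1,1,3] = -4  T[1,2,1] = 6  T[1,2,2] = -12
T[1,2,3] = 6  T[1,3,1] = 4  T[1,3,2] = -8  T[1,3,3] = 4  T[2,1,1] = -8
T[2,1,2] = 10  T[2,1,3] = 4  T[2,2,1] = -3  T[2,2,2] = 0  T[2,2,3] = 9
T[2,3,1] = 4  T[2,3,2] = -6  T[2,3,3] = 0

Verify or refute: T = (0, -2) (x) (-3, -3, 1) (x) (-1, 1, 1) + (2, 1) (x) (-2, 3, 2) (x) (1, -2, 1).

Yes

Reconstruct entrywise from the claimed factors. For example, T[1,1,3] = -4 and Σₗ aₗ[1]bₗ[1]cₗ[3] = (0)·(-3)·(1) + (2)·(-2)·(1) = -4; checking all 18 entries, every one matches. The claim holds.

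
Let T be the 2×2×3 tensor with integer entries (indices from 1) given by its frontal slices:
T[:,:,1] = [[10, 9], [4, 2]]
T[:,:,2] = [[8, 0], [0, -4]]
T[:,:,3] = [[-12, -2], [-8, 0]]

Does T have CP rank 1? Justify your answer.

No

The mode-3 unfolding of T (rows indexed by k, columns by (i,j) = (1,1), (1,2), (2,1), (2,2)) is [[10, 9, 4, 2], [8, 0, 0, -4], [-12, -2, -8, 0]].
There the 3×3 minor on rows k ∈ {1, 2, 3}, columns (i,j) ∈ {(1,1), (1,2), (2,1)} is det [[10, 9, 4], [8, 0, 0], [-12, -2, -8]] = 512 ≠ 0, so this unfolding has rank ≥ 3; CP rank is at least every unfolding rank, so rank(T) ≥ 3.
In particular rank(T) ≥ 3 > 1, so T is not rank-1.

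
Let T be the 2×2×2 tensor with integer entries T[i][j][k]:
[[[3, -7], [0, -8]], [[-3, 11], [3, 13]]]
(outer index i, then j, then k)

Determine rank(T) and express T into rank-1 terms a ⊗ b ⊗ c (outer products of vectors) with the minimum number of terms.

Lower bound: the mode-2 unfolding of T (rows indexed by j, columns by (i,k) = (0,0), (0,1), (1,0), (1,1)) is [[3, -7, -3, 11], [0, -8, 3, 13]].
There the 2×2 minor on rows j ∈ {0, 1}, columns (i,k) ∈ {(0,0), (0,1)} is det [[3, -7], [0, -8]] = -24 ≠ 0, so this unfolding has rank ≥ 2; CP rank is at least every unfolding rank, so rank(T) ≥ 2. (Unfolding ranks only ever bound the CP rank from below — rank(T) can be strictly larger than all of them — so the matching upper bound has to come from an explicit 2-term decomposition.)
Upper bound — finding two terms. Write S_k = T[:,:,k] for the frontal slices: S₀ = [[3, 0], [-3, 3]], S₁ = [[-7, -8], [11, 13]].
If T = a₁ ⊗ b₁ ⊗ c₁ + a₂ ⊗ b₂ ⊗ c₂ then each S_k = c₁[k]·a₁b₁ᵀ + c₂[k]·a₂b₂ᵀ. S₀ and S₁ are linearly independent, so a₁b₁ᵀ and a₂b₂ᵀ must span the same plane of matrices: they are the rank-1 matrices of the form x·S₀ + y·S₁.
det(x·S₀ + y·S₁) is 9·x² − 6·xy − 3·y² = 3·(x − y)(3·x + y), vanishing at (x:y) = (1:1) and (1:-3).
M₁ = S₀ + S₁ = [[-4, -8], [8, 16]] = (-4)·(1, -2)(1, 2)ᵀ and M₂ = S₀ − 3·S₁ = [[24, 24], [-36, -36]] = 12·(2, -3)(1, 1)ᵀ, so take a₁ = (1, -2), b₁ = (1, 2), a₂ = (2, -3), b₂ = (1, 1).
Each slice is an integer combination of E₁ = a₁b₁ᵀ and E₂ = a₂b₂ᵀ: S₀ = −3·E₁ + 3·E₂, S₁ = −E₁ − 3·E₂; reading off coefficients, c₁ = (-3, -1) and c₂ = (3, -3).
Hence T = (1, -2) ⊗ (1, 2) ⊗ (-3, -1) + (2, -3) ⊗ (1, 1) ⊗ (3, -3), so rank(T) ≤ 2.
These bounds meet, so rank(T) = 2.

rank(T) = 2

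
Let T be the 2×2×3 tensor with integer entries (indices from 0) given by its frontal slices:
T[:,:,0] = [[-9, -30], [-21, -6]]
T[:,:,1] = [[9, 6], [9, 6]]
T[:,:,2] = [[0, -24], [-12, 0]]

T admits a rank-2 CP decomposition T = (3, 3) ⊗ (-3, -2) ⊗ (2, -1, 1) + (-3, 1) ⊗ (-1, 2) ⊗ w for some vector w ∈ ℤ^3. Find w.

Subtract the known terms from T to get the rank-1 residual R = (-3, 1) ⊗ (-1, 2) ⊗ w, so R[i,j,k] = a[i]·b[j]·w[k]. Pick indices with nonzero a[0]·b[0] = (-3)·(-1) = 3. Only the fibre through (0,0,·) is needed: R[0,0,:] = T[0,0,:] − Σₗ aₗ[0]bₗ[0]cₗ = [-9, 9, 0] − (3)·(-3)·(2, -1, 1) = [9, 0, 9]. Then w[k] = R[0,0,k] / 3 for each k, giving w = [9, 0, 9] / 3 = (3, 0, 3).

w = (3, 0, 3)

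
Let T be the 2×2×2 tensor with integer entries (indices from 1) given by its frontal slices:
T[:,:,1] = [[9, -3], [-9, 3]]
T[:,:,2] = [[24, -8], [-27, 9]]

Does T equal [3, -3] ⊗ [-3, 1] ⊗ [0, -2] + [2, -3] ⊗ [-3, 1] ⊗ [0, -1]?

Reconstruct entry (1,1,1) from the claimed factors: Σₗ aₗ[1]bₗ[1]cₗ[1] = (3)·(-3)·(0) + (2)·(-3)·(0) = 0, but T[1,1,1] = 9. The claim is false.

No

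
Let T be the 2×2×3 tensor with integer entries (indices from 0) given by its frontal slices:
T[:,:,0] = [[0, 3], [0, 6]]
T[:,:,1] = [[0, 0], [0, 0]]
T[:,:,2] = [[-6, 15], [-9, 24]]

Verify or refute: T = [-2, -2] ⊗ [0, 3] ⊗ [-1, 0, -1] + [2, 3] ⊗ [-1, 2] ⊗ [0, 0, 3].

Reconstruct entry (0,1,0) from the claimed factors: Σₗ aₗ[0]bₗ[1]cₗ[0] = (-2)·(3)·(-1) + (2)·(2)·(0) = 6, but T[0,1,0] = 3. The claim is false.

No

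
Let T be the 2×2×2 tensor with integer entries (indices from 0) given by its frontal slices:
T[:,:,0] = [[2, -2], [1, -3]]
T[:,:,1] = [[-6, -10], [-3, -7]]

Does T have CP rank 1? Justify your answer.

The mode-2 unfolding of T (rows indexed by j, columns by (i,k) = (0,0), (0,1), (1,0), (1,1)) is [[2, -6, 1, -3], [-2, -10, -3, -7]].
There the 2×2 minor on rows j ∈ {0, 1}, columns (i,k) ∈ {(0,0), (0,1)} is det [[2, -6], [-2, -10]] = -32 ≠ 0, so this unfolding has rank ≥ 2; CP rank is at least every unfolding rank, so rank(T) ≥ 2.
In particular rank(T) ≥ 2 > 1, so T is not rank-1.

No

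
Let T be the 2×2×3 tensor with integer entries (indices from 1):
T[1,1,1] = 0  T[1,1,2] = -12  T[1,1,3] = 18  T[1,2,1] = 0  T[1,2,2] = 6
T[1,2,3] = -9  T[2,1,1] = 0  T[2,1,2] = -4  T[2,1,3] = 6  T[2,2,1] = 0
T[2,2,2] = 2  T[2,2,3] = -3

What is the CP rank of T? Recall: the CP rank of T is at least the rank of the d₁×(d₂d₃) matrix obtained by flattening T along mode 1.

Lower bound: T ≠ 0 (e.g. T[1,1,2] = -12), so rank(T) ≥ 1.
Upper bound: if T = a ∘ b ∘ c then every fibre of T is a multiple of the corresponding factor, so read the factors off the fibres through the nonzero entry T[1,1,2] = -12.
The mode-1 fibre T[:,1,2] = [-12, -4] gives a = [3, 1] (primitive direction); the mode-2 fibre T[1,:,2] = [-12, 6] gives b = [2, -1]; then c[k] = T[1,1,k] / (a[1]·b[1]) = [0, -12, 18] / 6 = [0, -2, 3].
Expanding [3, 1] ∘ [2, -1] ∘ [0, -2, 3] reproduces all 12 entries of T, so T = [3, 1] ∘ [2, -1] ∘ [0, -2, 3] and rank(T) ≤ 1.
These bounds meet, so rank(T) = 1.

1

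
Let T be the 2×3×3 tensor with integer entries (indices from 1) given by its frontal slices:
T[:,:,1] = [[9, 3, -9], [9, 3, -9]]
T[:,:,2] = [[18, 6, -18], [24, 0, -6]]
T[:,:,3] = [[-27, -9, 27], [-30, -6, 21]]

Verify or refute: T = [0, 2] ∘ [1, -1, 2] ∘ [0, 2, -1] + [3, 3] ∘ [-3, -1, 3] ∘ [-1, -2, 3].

No

Reconstruct entry (2,1,2) from the claimed factors: Σₗ aₗ[2]bₗ[1]cₗ[2] = (2)·(1)·(2) + (3)·(-3)·(-2) = 22, but T[2,1,2] = 24. The claim is false.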